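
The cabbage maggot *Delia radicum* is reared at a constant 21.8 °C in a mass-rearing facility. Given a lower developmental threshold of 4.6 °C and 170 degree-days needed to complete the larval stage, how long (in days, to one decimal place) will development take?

9.9 days

Daily accumulation = 21.8 − 4.6 = 17.2 DD/day.
Duration = 170 / 17.2 = 9.884 ≈ 9.9 days.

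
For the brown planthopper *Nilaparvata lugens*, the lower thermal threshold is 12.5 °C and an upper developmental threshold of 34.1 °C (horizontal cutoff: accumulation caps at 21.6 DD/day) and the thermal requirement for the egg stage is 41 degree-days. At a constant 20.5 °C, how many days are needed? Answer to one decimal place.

Daily accumulation = 20.5 − 12.5 = 8.0 DD/day.
Duration = 41 / 8.0 = 5.125 ≈ 5.1 days.

5.1 days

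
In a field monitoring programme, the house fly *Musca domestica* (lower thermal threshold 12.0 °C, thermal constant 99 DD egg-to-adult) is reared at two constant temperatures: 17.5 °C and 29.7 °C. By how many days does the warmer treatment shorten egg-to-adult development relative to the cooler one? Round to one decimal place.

At 17.5 °C: 99 / (17.5 − 12.0) = 99 / 5.5 = 18.000 d.
At 29.7 °C: 99 / (29.7 − 12.0) = 99 / 17.7 = 5.593 d.
Difference = |18.000 − 5.593| = 12.407 ≈ 12.4 days.

12.4 days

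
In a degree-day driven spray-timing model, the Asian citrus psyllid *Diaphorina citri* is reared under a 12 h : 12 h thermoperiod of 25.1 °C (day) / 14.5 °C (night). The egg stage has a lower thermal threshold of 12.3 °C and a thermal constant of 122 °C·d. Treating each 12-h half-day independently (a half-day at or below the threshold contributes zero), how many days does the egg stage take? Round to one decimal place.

Day half: max(0, 25.1 − 12.3) × 0.5 = 12.8 × 0.5 = 6.40 DD.
Night half: max(0, 14.5 − 12.3) × 0.5 = 2.2 × 0.5 = 1.10 DD.
Per 24 h: 7.50 DD/day.
Duration = 122 / 7.50 = 16.267 ≈ 16.3 days.

16.3 days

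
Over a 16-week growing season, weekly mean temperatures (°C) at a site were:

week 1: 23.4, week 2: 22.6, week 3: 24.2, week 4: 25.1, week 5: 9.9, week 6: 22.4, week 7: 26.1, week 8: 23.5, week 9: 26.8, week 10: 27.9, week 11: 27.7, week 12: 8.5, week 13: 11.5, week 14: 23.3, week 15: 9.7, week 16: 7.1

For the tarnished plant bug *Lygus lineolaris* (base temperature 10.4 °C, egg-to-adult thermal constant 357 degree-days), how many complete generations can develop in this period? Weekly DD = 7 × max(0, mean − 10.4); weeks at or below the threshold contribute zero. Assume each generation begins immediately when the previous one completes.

Weekly DD (7 × max(0, T̄ − 10.4)): 91.0, 85.4, 96.6, 102.9, 0.0, 84.0, 109.9, 91.7, 114.8, 122.5, 121.1, 0.0, 7.7, 90.3, 0.0, 0.0.
Season total = 1117.9 DD.
Complete generations = ⌊1117.9 / 357⌋ = 3.

3 generations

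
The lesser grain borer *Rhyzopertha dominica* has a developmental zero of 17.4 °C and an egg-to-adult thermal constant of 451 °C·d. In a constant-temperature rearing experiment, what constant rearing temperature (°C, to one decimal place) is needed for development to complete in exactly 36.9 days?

Required daily accumulation = 451 / 36.9 = 12.222 DD/day.
T = T_base + 12.222 = 17.4 + 12.222 = 29.622 ≈ 29.6 °C.

29.6 °C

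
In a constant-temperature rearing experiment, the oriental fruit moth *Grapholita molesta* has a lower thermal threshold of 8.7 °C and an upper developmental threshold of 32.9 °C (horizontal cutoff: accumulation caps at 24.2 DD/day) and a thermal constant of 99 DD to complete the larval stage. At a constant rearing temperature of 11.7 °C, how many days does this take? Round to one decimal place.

Daily accumulation = 11.7 − 8.7 = 3.0 DD/day.
Duration = 99 / 3.0 = 33.000 ≈ 33.0 days.

33.0 days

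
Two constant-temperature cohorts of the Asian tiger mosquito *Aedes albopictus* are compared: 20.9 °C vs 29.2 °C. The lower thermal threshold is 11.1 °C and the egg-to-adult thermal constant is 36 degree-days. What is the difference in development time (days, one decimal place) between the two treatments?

1.7 days

At 20.9 °C: 36 / (20.9 − 11.1) = 36 / 9.8 = 3.673 d.
At 29.2 °C: 36 / (29.2 − 11.1) = 36 / 18.1 = 1.989 d.
Difference = |3.673 − 1.989| = 1.685 ≈ 1.7 days.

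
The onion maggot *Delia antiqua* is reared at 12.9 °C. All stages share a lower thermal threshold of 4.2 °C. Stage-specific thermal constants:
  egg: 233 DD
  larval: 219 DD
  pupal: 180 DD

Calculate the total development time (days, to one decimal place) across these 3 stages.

Daily accumulation at 12.9 °C = 12.9 − 4.2 = 8.7 DD/day.
Total K = 233 + 219 + 180 = 632 DD.
Total duration = 632 / 8.7 = 72.644 ≈ 72.6 days.

72.6 days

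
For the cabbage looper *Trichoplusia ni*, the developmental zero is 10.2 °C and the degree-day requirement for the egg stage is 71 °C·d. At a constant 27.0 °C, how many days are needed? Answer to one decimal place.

Daily accumulation = 27.0 − 10.2 = 16.8 DD/day.
Duration = 71 / 16.8 = 4.226 ≈ 4.2 days.

4.2 days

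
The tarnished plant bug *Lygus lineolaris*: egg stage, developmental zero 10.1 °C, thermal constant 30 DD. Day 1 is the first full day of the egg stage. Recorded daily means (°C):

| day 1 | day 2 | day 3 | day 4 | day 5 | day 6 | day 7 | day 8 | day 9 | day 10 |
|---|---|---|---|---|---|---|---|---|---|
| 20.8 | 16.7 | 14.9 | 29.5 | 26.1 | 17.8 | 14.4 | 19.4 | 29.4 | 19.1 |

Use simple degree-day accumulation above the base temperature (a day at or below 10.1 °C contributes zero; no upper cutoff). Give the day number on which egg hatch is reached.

day 4

Daily DD above 10.1 °C: 10.7, 6.6, 4.8, 19.4, 16.0, 7.7, 4.3, 9.3, 19.3, 9.0.
Cumulative: 10.7, 17.3, 22.1, 41.5, 57.5, 65.2, 69.5, 78.8, 98.1, 107.1.
The total first reaches 30 DD on day 4.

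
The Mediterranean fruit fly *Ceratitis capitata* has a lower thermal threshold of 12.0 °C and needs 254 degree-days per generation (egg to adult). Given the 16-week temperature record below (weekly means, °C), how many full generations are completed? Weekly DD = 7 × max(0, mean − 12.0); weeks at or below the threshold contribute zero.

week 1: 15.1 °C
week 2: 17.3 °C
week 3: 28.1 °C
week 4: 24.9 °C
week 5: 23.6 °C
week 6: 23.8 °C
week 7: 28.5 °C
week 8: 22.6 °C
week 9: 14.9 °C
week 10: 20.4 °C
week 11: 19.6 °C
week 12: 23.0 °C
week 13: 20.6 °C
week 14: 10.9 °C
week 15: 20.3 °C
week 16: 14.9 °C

3 generations

Weekly DD (7 × max(0, T̄ − 12.0)): 21.7, 37.1, 112.7, 90.3, 81.2, 82.6, 115.5, 74.2, 20.3, 58.8, 53.2, 77.0, 60.2, 0.0, 58.1, 20.3.
Season total = 963.2 DD.
Complete generations = ⌊963.2 / 254⌋ = 3.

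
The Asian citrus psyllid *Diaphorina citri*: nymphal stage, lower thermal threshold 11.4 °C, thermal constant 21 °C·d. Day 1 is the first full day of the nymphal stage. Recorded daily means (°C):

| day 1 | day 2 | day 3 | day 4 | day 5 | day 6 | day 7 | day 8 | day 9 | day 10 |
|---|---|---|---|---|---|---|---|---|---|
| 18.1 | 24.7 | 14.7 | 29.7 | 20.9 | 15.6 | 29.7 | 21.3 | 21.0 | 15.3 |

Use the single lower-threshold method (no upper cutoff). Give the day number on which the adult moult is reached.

day 3

Daily DD above 11.4 °C: 6.7, 13.3, 3.3, 18.3, 9.5, 4.2, 18.3, 9.9, 9.6, 3.9.
Cumulative: 6.7, 20.0, 23.3, 41.6, 51.1, 55.3, 73.6, 83.5, 93.1, 97.0.
The total first reaches 21 DD on day 3.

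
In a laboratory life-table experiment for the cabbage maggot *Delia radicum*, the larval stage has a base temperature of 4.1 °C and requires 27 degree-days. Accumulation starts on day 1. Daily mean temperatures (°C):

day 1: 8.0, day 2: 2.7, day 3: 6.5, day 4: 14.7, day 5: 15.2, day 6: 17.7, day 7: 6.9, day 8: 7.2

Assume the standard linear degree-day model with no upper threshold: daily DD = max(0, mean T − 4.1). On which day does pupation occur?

day 5

Daily DD above 4.1 °C: 3.9, 0.0, 2.4, 10.6, 11.1, 13.6, 2.8, 3.1.
Cumulative: 3.9, 3.9, 6.3, 16.9, 28.0, 41.6, 44.4, 47.5.
The total first reaches 27 DD on day 5.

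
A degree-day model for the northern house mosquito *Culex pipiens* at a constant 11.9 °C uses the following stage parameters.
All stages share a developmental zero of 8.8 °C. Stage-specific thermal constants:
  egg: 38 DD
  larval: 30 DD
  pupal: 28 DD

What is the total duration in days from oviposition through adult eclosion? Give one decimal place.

Daily accumulation at 11.9 °C = 11.9 − 8.8 = 3.1 DD/day.
Total K = 38 + 30 + 28 = 96 DD.
Total duration = 96 / 3.1 = 30.968 ≈ 31.0 days.

31.0 days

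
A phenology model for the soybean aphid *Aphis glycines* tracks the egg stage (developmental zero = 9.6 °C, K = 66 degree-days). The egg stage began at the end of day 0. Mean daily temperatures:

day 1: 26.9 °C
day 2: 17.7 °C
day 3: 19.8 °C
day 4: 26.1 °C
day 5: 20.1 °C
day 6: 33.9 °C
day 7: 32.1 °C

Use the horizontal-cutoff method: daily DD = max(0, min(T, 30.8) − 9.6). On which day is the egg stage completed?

day 6

Daily DD above 9.6 °C (capped at 21.2): 17.3, 8.1, 10.2, 16.5, 10.5, 21.2, 21.2.
Cumulative: 17.3, 25.4, 35.6, 52.1, 62.6, 83.8, 105.0.
The total first reaches 66 DD on day 6.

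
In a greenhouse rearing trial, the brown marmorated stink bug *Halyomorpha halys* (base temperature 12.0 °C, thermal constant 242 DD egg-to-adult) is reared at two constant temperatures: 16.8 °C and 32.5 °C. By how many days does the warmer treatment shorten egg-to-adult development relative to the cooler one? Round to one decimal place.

At 16.8 °C: 242 / (16.8 − 12.0) = 242 / 4.8 = 50.417 d.
At 32.5 °C: 242 / (32.5 − 12.0) = 242 / 20.5 = 11.805 d.
Difference = |50.417 − 11.805| = 38.612 ≈ 38.6 days.

38.6 days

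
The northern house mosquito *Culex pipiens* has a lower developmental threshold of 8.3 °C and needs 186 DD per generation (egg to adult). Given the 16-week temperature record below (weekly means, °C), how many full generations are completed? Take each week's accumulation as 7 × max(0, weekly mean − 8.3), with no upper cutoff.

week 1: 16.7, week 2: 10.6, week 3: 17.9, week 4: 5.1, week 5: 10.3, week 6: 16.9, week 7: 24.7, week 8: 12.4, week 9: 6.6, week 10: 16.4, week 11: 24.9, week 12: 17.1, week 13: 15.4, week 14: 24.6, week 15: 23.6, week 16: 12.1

Weekly DD (7 × max(0, T̄ − 8.3)): 58.8, 16.1, 67.2, 0.0, 14.0, 60.2, 114.8, 28.7, 0.0, 56.7, 116.2, 61.6, 49.7, 114.1, 107.1, 26.6.
Season total = 891.8 DD.
Complete generations = ⌊891.8 / 186⌋ = 4.

4 generations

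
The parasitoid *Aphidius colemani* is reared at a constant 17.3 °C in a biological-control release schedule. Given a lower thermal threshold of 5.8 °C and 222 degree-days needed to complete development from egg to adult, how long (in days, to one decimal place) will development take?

19.3 days

Daily accumulation = 17.3 − 5.8 = 11.5 DD/day.
Duration = 222 / 11.5 = 19.304 ≈ 19.3 days.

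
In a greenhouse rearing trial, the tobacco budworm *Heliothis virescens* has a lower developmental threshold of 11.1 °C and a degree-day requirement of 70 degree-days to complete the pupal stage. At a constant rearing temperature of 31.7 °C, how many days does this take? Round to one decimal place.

Daily accumulation = 31.7 − 11.1 = 20.6 DD/day.
Duration = 70 / 20.6 = 3.398 ≈ 3.4 days.

3.4 days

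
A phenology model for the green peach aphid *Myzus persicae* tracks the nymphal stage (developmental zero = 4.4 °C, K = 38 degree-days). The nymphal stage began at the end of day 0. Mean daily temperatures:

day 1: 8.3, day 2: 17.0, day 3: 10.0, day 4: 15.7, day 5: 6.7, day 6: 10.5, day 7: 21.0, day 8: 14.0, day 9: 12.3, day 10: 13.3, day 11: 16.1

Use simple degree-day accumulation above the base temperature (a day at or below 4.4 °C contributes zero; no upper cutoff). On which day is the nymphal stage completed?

Daily DD above 4.4 °C: 3.9, 12.6, 5.6, 11.3, 2.3, 6.1, 16.6, 9.6, 7.9, 8.9, 11.7.
Cumulative: 3.9, 16.5, 22.1, 33.4, 35.7, 41.8, 58.4, 68.0, 75.9, 84.8, 96.5.
The total first reaches 38 DD on day 6.

day 6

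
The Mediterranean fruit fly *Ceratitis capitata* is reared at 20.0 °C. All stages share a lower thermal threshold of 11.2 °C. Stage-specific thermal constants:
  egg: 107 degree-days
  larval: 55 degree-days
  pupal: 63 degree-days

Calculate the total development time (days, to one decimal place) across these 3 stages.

Daily accumulation at 20.0 °C = 20.0 − 11.2 = 8.8 DD/day.
Total K = 107 + 55 + 63 = 225 DD.
Total duration = 225 / 8.8 = 25.568 ≈ 25.6 days.

25.6 days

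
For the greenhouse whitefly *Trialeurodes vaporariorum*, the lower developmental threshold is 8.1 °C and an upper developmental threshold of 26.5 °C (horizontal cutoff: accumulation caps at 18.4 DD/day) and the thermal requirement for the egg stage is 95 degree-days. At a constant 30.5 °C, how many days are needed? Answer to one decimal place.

5.2 days

Temperature 30.5 °C exceeds the upper threshold, so daily accumulation caps at 26.5 − 8.1 = 18.4 DD/day.
Duration = 95 / 18.4 = 5.163 ≈ 5.2 days.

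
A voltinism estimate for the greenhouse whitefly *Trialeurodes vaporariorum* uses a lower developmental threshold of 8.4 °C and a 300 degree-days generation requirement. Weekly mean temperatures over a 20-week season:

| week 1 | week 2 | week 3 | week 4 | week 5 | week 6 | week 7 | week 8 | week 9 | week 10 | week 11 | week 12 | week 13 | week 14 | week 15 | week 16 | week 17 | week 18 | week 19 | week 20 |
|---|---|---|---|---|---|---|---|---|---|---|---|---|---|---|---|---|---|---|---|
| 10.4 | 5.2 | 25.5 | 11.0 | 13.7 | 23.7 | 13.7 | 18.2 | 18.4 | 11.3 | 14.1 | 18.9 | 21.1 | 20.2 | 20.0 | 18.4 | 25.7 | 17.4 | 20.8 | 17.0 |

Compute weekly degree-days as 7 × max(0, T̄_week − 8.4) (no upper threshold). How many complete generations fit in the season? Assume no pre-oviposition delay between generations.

Weekly DD (7 × max(0, T̄ − 8.4)): 14.0, 0.0, 119.7, 18.2, 37.1, 107.1, 37.1, 68.6, 70.0, 20.3, 39.9, 73.5, 88.9, 82.6, 81.2, 70.0, 121.1, 63.0, 86.8, 60.2.
Season total = 1259.3 DD.
Complete generations = ⌊1259.3 / 300⌋ = 4.

4 generations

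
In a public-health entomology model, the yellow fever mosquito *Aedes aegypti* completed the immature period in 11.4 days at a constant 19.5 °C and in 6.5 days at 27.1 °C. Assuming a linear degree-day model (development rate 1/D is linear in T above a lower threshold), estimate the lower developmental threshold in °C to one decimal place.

9.4 °C

Linear rate model ⇒ the product D·(T − T_b) is constant across temperatures.
11.4·(19.5 − T_b) = 6.5·(27.1 − T_b)
T_b = (11.4·19.5 − 6.5·27.1) / (11.4 − 6.5) = 46.15 / 4.9 = 9.418 °C ≈ 9.4 °C.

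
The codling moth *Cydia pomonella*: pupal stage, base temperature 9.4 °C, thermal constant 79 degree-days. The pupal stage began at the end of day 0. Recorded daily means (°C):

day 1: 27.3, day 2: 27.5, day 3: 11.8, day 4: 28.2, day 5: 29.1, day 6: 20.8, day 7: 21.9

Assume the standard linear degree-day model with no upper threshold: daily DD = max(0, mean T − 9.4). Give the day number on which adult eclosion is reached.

Daily DD above 9.4 °C: 17.9, 18.1, 2.4, 18.8, 19.7, 11.4, 12.5.
Cumulative: 17.9, 36.0, 38.4, 57.2, 76.9, 88.3, 100.8.
The total first reaches 79 DD on day 6.

day 6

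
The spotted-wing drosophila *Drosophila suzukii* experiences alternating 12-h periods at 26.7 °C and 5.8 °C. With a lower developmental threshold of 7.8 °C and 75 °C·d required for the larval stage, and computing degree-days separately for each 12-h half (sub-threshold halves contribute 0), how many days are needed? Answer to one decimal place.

7.9 days

Day half: max(0, 26.7 − 7.8) × 0.5 = 18.9 × 0.5 = 9.45 DD.
Night half: max(0, 5.8 − 7.8) × 0.5 = 0.0 × 0.5 = 0.00 DD.
Per 24 h: 9.45 DD/day.
Duration = 75 / 9.45 = 7.937 ≈ 7.9 days.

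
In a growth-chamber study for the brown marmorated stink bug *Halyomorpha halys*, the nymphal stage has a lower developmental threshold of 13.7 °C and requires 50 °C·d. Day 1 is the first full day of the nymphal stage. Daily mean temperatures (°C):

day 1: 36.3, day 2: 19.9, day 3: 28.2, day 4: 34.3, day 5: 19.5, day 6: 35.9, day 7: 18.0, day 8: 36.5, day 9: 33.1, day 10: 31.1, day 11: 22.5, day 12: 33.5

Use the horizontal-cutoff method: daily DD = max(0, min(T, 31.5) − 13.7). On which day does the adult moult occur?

Daily DD above 13.7 °C (capped at 17.8): 17.8, 6.2, 14.5, 17.8, 5.8, 17.8, 4.3, 17.8, 17.8, 17.4, 8.8, 17.8.
Cumulative: 17.8, 24.0, 38.5, 56.3, 62.1, 79.9, 84.2, 102.0, 119.8, 137.2, 146.0, 163.8.
The total first reaches 50 DD on day 4.

day 4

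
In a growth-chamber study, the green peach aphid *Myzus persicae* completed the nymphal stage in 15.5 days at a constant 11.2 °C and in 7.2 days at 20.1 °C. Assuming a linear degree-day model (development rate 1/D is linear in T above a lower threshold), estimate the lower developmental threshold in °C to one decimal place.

3.5 °C

Equal thermal constants: D₁(T₁ − T_b) = D₂(T₂ − T_b).
15.5·(11.2 − T_b) = 7.2·(20.1 − T_b)
T_b = (15.5·11.2 − 7.2·20.1) / (15.5 − 7.2) = 28.88 / 8.3 = 3.480 °C ≈ 3.5 °C.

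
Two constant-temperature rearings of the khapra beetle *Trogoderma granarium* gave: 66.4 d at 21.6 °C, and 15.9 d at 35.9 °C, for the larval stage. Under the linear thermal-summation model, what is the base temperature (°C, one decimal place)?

Equal thermal constants: D₁(T₁ − T_b) = D₂(T₂ − T_b).
66.4·(21.6 − T_b) = 15.9·(35.9 − T_b)
T_b = (66.4·21.6 − 15.9·35.9) / (66.4 − 15.9) = 863.43 / 50.5 = 17.098 °C ≈ 17.1 °C.

17.1 °C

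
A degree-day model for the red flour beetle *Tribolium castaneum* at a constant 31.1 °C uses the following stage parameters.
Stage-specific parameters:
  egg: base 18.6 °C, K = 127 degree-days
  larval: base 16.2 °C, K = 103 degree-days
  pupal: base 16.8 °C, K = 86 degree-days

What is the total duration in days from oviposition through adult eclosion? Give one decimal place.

23.1 days

egg: 127 / (31.1 − 18.6) = 127 / 12.5 = 10.160 d.
larval: 103 / (31.1 − 16.2) = 103 / 14.9 = 6.913 d.
pupal: 86 / (31.1 − 16.8) = 86 / 14.3 = 6.014 d.
Sum = 23.087 ≈ 23.1 days.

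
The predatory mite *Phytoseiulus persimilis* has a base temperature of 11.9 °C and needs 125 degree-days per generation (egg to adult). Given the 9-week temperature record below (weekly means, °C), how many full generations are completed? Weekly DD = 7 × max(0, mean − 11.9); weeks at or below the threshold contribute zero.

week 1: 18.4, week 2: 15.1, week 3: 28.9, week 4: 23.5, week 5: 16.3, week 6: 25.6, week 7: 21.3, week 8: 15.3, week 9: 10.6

3 generations

Weekly DD (7 × max(0, T̄ − 11.9)): 45.5, 22.4, 119.0, 81.2, 30.8, 95.9, 65.8, 23.8, 0.0.
Season total = 484.4 DD.
Complete generations = ⌊484.4 / 125⌋ = 3.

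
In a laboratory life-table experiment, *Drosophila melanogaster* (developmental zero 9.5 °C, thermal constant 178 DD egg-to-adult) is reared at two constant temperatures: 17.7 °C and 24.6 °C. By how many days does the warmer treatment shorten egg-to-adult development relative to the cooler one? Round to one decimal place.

9.9 days

At 17.7 °C: 178 / (17.7 − 9.5) = 178 / 8.2 = 21.707 d.
At 24.6 °C: 178 / (24.6 − 9.5) = 178 / 15.1 = 11.788 d.
Difference = |21.707 − 11.788| = 9.919 ≈ 9.9 days.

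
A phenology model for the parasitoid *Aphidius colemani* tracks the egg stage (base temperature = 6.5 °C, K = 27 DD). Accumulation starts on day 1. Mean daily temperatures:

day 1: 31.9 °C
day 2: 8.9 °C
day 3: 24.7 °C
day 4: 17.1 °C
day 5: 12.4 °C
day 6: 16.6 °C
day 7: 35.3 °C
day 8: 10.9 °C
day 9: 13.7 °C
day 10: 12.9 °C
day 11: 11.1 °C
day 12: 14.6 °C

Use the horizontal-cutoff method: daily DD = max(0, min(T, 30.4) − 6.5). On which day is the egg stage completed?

Daily DD above 6.5 °C (capped at 23.9): 23.9, 2.4, 18.2, 10.6, 5.9, 10.1, 23.9, 4.4, 7.2, 6.4, 4.6, 8.1.
Cumulative: 23.9, 26.3, 44.5, 55.1, 61.0, 71.1, 95.0, 99.4, 106.6, 113.0, 117.6, 125.7.
The total first reaches 27 DD on day 3.

day 3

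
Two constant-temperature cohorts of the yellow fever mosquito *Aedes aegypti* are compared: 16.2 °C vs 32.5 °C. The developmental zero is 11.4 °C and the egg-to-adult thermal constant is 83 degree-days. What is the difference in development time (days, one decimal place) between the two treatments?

13.4 days

At 16.2 °C: 83 / (16.2 − 11.4) = 83 / 4.8 = 17.292 d.
At 32.5 °C: 83 / (32.5 − 11.4) = 83 / 21.1 = 3.934 d.
Difference = |17.292 − 3.934| = 13.358 ≈ 13.4 days.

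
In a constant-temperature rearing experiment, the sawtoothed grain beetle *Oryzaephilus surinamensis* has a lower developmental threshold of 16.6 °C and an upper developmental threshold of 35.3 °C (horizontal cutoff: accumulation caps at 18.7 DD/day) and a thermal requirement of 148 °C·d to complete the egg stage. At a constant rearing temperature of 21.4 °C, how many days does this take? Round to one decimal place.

Daily accumulation = 21.4 − 16.6 = 4.8 DD/day.
Duration = 148 / 4.8 = 30.833 ≈ 30.8 days.

30.8 days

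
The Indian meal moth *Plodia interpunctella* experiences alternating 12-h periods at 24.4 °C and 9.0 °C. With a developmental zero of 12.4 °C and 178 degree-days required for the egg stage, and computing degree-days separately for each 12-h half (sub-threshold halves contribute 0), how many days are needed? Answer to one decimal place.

29.7 days

Day half: max(0, 24.4 − 12.4) × 0.5 = 12.0 × 0.5 = 6.00 DD.
Night half: max(0, 9.0 − 12.4) × 0.5 = 0.0 × 0.5 = 0.00 DD.
Per 24 h: 6.00 DD/day.
Duration = 178 / 6.00 = 29.667 ≈ 29.7 days.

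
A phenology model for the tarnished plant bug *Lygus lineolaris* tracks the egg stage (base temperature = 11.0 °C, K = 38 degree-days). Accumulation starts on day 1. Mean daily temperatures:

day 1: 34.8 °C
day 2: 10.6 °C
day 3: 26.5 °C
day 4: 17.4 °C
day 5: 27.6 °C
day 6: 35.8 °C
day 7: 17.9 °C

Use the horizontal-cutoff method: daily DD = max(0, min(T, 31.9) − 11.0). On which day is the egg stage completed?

day 4

Daily DD above 11.0 °C (capped at 20.9): 20.9, 0.0, 15.5, 6.4, 16.6, 20.9, 6.9.
Cumulative: 20.9, 20.9, 36.4, 42.8, 59.4, 80.3, 87.2.
The total first reaches 38 DD on day 4.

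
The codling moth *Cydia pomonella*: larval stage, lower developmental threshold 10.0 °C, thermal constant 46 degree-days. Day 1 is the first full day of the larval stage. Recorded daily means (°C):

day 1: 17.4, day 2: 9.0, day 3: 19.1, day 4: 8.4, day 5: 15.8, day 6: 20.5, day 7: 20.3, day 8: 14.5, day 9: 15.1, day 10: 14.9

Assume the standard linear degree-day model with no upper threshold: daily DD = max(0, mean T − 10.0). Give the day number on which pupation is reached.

day 8

Daily DD above 10.0 °C: 7.4, 0.0, 9.1, 0.0, 5.8, 10.5, 10.3, 4.5, 5.1, 4.9.
Cumulative: 7.4, 7.4, 16.5, 16.5, 22.3, 32.8, 43.1, 47.6, 52.7, 57.6.
The total first reaches 46 DD on day 8.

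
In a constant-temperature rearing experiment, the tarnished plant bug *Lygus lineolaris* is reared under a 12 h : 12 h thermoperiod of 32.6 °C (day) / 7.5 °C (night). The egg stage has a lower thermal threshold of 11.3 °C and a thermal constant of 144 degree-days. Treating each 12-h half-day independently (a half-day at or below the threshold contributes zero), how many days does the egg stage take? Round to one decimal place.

13.5 days

Day half: max(0, 32.6 − 11.3) × 0.5 = 21.3 × 0.5 = 10.65 DD.
Night half: max(0, 7.5 − 11.3) × 0.5 = 0.0 × 0.5 = 0.00 DD.
Per 24 h: 10.65 DD/day.
Duration = 144 / 10.65 = 13.521 ≈ 13.5 days.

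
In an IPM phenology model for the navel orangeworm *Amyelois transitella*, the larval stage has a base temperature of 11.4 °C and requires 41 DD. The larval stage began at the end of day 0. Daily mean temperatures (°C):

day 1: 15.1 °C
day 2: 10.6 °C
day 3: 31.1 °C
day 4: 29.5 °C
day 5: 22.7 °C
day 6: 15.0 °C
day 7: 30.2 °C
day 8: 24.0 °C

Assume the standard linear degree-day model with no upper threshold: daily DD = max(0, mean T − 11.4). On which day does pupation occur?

day 4

Daily DD above 11.4 °C: 3.7, 0.0, 19.7, 18.1, 11.3, 3.6, 18.8, 12.6.
Cumulative: 3.7, 3.7, 23.4, 41.5, 52.8, 56.4, 75.2, 87.8.
The total first reaches 41 DD on day 4.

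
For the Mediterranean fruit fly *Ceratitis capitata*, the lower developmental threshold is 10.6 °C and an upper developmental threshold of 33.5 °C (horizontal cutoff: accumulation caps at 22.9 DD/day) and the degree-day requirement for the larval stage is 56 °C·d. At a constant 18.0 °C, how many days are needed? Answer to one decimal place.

7.6 days

Daily accumulation = 18.0 − 10.6 = 7.4 DD/day.
Duration = 56 / 7.4 = 7.568 ≈ 7.6 days.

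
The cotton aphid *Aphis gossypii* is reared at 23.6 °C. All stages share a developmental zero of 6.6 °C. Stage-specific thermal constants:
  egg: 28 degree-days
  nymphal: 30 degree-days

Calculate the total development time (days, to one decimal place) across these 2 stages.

Daily accumulation at 23.6 °C = 23.6 − 6.6 = 17.0 DD/day.
Total K = 28 + 30 = 58 DD.
Total duration = 58 / 17.0 = 3.412 ≈ 3.4 days.

3.4 days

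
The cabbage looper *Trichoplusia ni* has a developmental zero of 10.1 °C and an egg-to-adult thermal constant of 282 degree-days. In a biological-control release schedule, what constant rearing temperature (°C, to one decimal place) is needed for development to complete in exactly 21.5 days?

23.2 °C

Required daily accumulation = 282 / 21.5 = 13.116 DD/day.
T = T_base + 13.116 = 10.1 + 13.116 = 23.216 ≈ 23.2 °C.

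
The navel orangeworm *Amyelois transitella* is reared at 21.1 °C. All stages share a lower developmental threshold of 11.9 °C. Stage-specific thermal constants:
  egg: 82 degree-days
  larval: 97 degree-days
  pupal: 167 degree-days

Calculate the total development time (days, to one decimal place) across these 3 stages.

37.6 days

Daily accumulation at 21.1 °C = 21.1 − 11.9 = 9.2 DD/day.
Total K = 82 + 97 + 167 = 346 DD.
Total duration = 346 / 9.2 = 37.609 ≈ 37.6 days.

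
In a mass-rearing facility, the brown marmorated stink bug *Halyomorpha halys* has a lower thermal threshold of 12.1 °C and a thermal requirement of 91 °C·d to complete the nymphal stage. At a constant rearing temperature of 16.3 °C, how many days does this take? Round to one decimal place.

Daily accumulation = 16.3 − 12.1 = 4.2 DD/day.
Duration = 91 / 4.2 = 21.667 ≈ 21.7 days.

21.7 days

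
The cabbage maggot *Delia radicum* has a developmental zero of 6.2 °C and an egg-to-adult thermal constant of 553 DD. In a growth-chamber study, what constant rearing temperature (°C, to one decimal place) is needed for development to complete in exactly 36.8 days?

Required daily accumulation = 553 / 36.8 = 15.027 DD/day.
T = T_base + 15.027 = 6.2 + 15.027 = 21.227 ≈ 21.2 °C.

21.2 °C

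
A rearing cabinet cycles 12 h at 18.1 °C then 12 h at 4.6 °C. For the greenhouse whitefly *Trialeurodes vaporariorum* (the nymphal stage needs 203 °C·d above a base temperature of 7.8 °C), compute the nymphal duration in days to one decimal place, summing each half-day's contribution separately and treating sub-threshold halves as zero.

39.4 days

Day half: max(0, 18.1 − 7.8) × 0.5 = 10.3 × 0.5 = 5.15 DD.
Night half: max(0, 4.6 − 7.8) × 0.5 = 0.0 × 0.5 = 0.00 DD.
Per 24 h: 5.15 DD/day.
Duration = 203 / 5.15 = 39.417 ≈ 39.4 days.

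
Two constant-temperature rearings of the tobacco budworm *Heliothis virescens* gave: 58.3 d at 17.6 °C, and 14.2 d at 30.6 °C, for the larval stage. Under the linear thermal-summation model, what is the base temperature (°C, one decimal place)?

Linear rate model ⇒ the product D·(T − T_b) is constant across temperatures.
58.3·(17.6 − T_b) = 14.2·(30.6 − T_b)
T_b = (58.3·17.6 − 14.2·30.6) / (58.3 − 14.2) = 591.56 / 44.1 = 13.414 °C ≈ 13.4 °C.

13.4 °C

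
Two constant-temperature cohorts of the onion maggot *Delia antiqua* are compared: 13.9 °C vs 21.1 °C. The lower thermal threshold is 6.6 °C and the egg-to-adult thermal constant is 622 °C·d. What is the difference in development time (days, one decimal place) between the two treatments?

42.3 days

At 13.9 °C: 622 / (13.9 − 6.6) = 622 / 7.3 = 85.205 d.
At 21.1 °C: 622 / (21.1 − 6.6) = 622 / 14.5 = 42.897 d.
Difference = |85.205 − 42.897| = 42.309 ≈ 42.3 days.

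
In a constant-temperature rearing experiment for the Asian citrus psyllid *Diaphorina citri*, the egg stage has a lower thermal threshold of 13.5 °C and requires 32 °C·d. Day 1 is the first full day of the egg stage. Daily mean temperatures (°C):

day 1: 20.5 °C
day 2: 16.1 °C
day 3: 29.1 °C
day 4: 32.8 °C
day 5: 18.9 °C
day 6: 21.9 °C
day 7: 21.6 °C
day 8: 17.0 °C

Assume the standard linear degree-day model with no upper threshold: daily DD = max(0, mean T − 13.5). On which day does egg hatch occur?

day 4

Daily DD above 13.5 °C: 7.0, 2.6, 15.6, 19.3, 5.4, 8.4, 8.1, 3.5.
Cumulative: 7.0, 9.6, 25.2, 44.5, 49.9, 58.3, 66.4, 69.9.
The total first reaches 32 DD on day 4.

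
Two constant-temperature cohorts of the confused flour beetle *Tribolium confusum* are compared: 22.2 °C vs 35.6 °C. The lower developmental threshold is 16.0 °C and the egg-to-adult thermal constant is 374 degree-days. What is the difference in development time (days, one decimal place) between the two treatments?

41.2 days

At 22.2 °C: 374 / (22.2 − 16.0) = 374 / 6.2 = 60.323 d.
At 35.6 °C: 374 / (35.6 − 16.0) = 374 / 19.6 = 19.082 d.
Difference = |60.323 − 19.082| = 41.241 ≈ 41.2 days.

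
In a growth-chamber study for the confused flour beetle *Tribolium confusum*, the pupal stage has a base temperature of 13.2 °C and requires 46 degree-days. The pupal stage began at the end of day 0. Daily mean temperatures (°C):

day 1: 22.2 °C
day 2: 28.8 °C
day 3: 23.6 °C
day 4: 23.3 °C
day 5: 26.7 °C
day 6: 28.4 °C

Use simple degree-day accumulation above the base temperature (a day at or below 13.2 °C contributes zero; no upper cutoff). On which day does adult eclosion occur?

Daily DD above 13.2 °C: 9.0, 15.6, 10.4, 10.1, 13.5, 15.2.
Cumulative: 9.0, 24.6, 35.0, 45.1, 58.6, 73.8.
The total first reaches 46 DD on day 5.

day 5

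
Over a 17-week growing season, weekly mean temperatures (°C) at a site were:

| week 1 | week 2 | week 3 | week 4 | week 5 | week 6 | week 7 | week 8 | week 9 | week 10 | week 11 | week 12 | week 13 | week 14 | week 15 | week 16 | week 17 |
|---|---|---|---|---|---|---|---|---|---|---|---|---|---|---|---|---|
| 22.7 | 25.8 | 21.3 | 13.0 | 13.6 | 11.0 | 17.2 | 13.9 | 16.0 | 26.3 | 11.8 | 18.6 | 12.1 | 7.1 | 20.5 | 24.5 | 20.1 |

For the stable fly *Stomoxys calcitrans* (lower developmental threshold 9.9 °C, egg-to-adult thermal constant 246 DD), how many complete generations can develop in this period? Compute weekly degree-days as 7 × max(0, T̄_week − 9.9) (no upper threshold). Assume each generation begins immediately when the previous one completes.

Weekly DD (7 × max(0, T̄ − 9.9)): 89.6, 111.3, 79.8, 21.7, 25.9, 7.7, 51.1, 28.0, 42.7, 114.8, 13.3, 60.9, 15.4, 0.0, 74.2, 102.2, 71.4.
Season total = 910.0 DD.
Complete generations = ⌊910.0 / 246⌋ = 3.

3 generations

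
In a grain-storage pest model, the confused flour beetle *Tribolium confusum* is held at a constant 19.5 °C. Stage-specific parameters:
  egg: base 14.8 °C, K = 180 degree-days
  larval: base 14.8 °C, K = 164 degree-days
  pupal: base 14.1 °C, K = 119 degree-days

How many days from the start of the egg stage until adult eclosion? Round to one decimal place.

95.2 days

egg: 180 / (19.5 − 14.8) = 180 / 4.7 = 38.298 d.
larval: 164 / (19.5 − 14.8) = 164 / 4.7 = 34.894 d.
pupal: 119 / (19.5 − 14.1) = 119 / 5.4 = 22.037 d.
Sum = 95.229 ≈ 95.2 days.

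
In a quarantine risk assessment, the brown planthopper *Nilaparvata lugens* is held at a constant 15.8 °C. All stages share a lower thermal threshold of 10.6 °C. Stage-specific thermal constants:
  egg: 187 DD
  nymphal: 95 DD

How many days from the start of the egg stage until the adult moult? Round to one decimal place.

54.2 days

Daily accumulation at 15.8 °C = 15.8 − 10.6 = 5.2 DD/day.
Total K = 187 + 95 = 282 DD.
Total duration = 282 / 5.2 = 54.231 ≈ 54.2 days.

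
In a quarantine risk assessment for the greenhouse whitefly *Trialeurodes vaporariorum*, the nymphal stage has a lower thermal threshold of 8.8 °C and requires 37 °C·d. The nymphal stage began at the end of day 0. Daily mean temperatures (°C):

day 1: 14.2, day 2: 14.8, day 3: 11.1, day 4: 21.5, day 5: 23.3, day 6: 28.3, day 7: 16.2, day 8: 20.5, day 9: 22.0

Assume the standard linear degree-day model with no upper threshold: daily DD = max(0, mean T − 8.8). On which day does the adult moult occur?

Daily DD above 8.8 °C: 5.4, 6.0, 2.3, 12.7, 14.5, 19.5, 7.4, 11.7, 13.2.
Cumulative: 5.4, 11.4, 13.7, 26.4, 40.9, 60.4, 67.8, 79.5, 92.7.
The total first reaches 37 DD on day 5.

day 5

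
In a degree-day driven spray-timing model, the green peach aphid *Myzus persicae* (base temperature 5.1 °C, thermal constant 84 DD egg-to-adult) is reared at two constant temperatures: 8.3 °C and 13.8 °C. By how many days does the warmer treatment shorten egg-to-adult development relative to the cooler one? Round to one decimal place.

At 8.3 °C: 84 / (8.3 − 5.1) = 84 / 3.2 = 26.250 d.
At 13.8 °C: 84 / (13.8 − 5.1) = 84 / 8.7 = 9.655 d.
Difference = |26.250 − 9.655| = 16.595 ≈ 16.6 days.

16.6 days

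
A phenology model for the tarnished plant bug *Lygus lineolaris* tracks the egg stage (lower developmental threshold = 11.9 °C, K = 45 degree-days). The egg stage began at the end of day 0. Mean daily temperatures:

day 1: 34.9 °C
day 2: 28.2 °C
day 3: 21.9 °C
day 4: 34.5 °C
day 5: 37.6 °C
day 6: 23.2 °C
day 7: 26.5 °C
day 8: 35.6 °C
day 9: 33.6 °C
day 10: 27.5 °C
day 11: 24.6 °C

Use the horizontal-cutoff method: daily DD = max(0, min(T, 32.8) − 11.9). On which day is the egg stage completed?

Daily DD above 11.9 °C (capped at 20.9): 20.9, 16.3, 10.0, 20.9, 20.9, 11.3, 14.6, 20.9, 20.9, 15.6, 12.7.
Cumulative: 20.9, 37.2, 47.2, 68.1, 89.0, 100.3, 114.9, 135.8, 156.7, 172.3, 185.0.
The total first reaches 45 DD on day 3.

day 3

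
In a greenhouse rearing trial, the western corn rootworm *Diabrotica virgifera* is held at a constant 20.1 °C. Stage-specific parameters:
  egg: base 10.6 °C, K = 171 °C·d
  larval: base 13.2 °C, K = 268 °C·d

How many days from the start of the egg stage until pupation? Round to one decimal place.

egg: 171 / (20.1 − 10.6) = 171 / 9.5 = 18.000 d.
larval: 268 / (20.1 − 13.2) = 268 / 6.9 = 38.841 d.
Sum = 56.841 ≈ 56.8 days.

56.8 days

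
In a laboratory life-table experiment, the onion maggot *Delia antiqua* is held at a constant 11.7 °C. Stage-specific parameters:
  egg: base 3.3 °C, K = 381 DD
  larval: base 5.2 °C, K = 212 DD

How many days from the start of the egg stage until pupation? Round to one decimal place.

78.0 days

egg: 381 / (11.7 − 3.3) = 381 / 8.4 = 45.357 d.
larval: 212 / (11.7 − 5.2) = 212 / 6.5 = 32.615 d.
Sum = 77.973 ≈ 78.0 days.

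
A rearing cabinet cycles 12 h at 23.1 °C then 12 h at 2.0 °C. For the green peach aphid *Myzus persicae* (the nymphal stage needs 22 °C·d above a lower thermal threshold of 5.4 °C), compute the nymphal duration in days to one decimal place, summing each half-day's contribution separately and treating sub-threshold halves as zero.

Day half: max(0, 23.1 − 5.4) × 0.5 = 17.7 × 0.5 = 8.85 DD.
Night half: max(0, 2.0 − 5.4) × 0.5 = 0.0 × 0.5 = 0.00 DD.
Per 24 h: 8.85 DD/day.
Duration = 22 / 8.85 = 2.486 ≈ 2.5 days.

2.5 days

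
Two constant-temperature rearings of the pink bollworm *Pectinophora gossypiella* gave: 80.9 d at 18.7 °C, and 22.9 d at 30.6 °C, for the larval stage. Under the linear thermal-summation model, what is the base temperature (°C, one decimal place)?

Linear rate model ⇒ the product D·(T − T_b) is constant across temperatures.
80.9·(18.7 − T_b) = 22.9·(30.6 − T_b)
T_b = (80.9·18.7 − 22.9·30.6) / (80.9 − 22.9) = 812.09 / 58.0 = 14.002 °C ≈ 14.0 °C.

14.0 °C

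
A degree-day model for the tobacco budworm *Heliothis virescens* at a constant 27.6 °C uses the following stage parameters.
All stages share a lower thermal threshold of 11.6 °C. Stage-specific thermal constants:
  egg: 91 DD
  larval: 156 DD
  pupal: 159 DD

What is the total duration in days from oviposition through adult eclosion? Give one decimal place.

Daily accumulation at 27.6 °C = 27.6 − 11.6 = 16.0 DD/day.
Total K = 91 + 156 + 159 = 406 DD.
Total duration = 406 / 16.0 = 25.375 ≈ 25.4 days.

25.4 days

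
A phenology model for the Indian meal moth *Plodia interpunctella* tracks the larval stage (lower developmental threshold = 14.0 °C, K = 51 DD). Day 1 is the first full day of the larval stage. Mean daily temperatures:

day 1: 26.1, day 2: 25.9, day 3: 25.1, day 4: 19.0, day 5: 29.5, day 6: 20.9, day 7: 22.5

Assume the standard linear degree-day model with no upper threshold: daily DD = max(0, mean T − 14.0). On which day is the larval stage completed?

day 5

Daily DD above 14.0 °C: 12.1, 11.9, 11.1, 5.0, 15.5, 6.9, 8.5.
Cumulative: 12.1, 24.0, 35.1, 40.1, 55.6, 62.5, 71.0.
The total first reaches 51 DD on day 5.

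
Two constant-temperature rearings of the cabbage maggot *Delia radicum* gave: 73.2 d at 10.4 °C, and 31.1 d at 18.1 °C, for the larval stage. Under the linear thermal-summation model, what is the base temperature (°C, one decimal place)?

4.7 °C

Equal thermal constants: D₁(T₁ − T_b) = D₂(T₂ − T_b).
73.2·(10.4 − T_b) = 31.1·(18.1 − T_b)
T_b = (73.2·10.4 − 31.1·18.1) / (73.2 − 31.1) = 198.37 / 42.1 = 4.712 °C ≈ 4.7 °C.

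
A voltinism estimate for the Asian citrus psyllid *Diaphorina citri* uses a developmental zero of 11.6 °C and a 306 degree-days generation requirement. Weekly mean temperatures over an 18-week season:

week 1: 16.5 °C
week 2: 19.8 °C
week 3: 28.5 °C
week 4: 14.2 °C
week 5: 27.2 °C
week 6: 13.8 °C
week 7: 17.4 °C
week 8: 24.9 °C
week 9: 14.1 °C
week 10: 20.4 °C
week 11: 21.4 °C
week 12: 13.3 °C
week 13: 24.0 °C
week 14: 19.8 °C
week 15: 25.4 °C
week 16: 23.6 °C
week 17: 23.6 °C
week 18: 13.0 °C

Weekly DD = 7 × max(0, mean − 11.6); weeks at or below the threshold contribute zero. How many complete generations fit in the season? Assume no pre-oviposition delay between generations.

3 generations

Weekly DD (7 × max(0, T̄ − 11.6)): 34.3, 57.4, 118.3, 18.2, 109.2, 15.4, 40.6, 93.1, 17.5, 61.6, 68.6, 11.9, 86.8, 57.4, 96.6, 84.0, 84.0, 9.8.
Season total = 1064.7 DD.
Complete generations = ⌊1064.7 / 306⌋ = 3.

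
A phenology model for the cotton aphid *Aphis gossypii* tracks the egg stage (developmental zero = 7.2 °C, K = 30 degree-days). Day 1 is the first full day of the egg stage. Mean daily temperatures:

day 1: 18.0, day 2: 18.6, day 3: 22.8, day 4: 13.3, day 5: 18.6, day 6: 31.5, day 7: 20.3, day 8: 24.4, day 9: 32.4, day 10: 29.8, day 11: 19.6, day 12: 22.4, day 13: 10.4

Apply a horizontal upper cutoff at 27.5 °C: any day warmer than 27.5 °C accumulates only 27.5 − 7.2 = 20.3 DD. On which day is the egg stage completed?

Daily DD above 7.2 °C (capped at 20.3): 10.8, 11.4, 15.6, 6.1, 11.4, 20.3, 13.1, 17.2, 20.3, 20.3, 12.4, 15.2, 3.2.
Cumulative: 10.8, 22.2, 37.8, 43.9, 55.3, 75.6, 88.7, 105.9, 126.2, 146.5, 158.9, 174.1, 177.3.
The total first reaches 30 DD on day 3.

day 3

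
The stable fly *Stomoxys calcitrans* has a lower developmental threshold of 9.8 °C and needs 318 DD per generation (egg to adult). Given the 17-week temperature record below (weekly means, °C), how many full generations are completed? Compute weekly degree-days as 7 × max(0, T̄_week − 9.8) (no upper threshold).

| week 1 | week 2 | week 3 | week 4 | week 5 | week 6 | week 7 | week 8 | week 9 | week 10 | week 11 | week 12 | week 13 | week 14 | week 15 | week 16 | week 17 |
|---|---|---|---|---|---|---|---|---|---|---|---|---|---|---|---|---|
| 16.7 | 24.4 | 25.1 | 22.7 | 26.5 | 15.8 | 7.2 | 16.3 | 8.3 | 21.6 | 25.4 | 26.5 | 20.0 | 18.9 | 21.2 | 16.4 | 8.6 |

Weekly DD (7 × max(0, T̄ − 9.8)): 48.3, 102.2, 107.1, 90.3, 116.9, 42.0, 0.0, 45.5, 0.0, 82.6, 109.2, 116.9, 71.4, 63.7, 79.8, 46.2, 0.0.
Season total = 1122.1 DD.
Complete generations = ⌊1122.1 / 318⌋ = 3.

3 generations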